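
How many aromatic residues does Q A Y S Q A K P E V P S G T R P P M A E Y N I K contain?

2

Phenylalanine (F), tryptophan (W), and tyrosine (Y) have aromatic ring side chains.
Matching residues: Y3, Y21.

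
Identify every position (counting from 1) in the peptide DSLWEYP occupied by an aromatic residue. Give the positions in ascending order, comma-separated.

4, 6

F, W, and Y each carry an aromatic ring on the side chain.
Matching residues: W4, Y6.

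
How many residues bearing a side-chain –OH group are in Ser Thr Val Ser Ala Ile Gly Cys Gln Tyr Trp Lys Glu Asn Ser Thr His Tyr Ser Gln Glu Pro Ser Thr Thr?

The –OH-bearing residues are Ser, Thr (aliphatic alcohols), and Tyr (phenol).
Matching residues: Ser1, Thr2, Ser4, Tyr10, Ser15, Thr16, Tyr18, Ser19, Ser23, Thr24, Thr25.

11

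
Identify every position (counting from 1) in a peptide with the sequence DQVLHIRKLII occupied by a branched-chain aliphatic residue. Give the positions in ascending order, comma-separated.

3, 4, 6, 9, 10, 11

Valine (V), leucine (L), and isoleucine (I) are the branched-chain amino acids.
Matching residues: V3, L4, I6, L9, I10, I11.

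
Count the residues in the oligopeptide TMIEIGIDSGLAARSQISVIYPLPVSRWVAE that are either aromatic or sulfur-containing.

3

Aromatic: F, W, Y. Sulfur-containing: C, M.
Aromatic residues here: Y21, W28 (2).
Sulfur-containing residues here: M2 (1).
The two groups share no amino acid, so total = 2 + 1 = 3.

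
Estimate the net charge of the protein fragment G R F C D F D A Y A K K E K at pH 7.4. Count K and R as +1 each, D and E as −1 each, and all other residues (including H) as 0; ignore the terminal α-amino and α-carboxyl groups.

+1

Positive (K, R): R2, K11, K12, K14 → +4.
Negative (D, E): D5, D7, E13 → −3.
Net charge = (+4) + (−3) = +1.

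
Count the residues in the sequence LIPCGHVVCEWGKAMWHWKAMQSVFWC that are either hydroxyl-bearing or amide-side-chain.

2

Hydroxyl-bearing: S, T, Y. Amide-side-chain: N, Q.
Hydroxyl-bearing residues here: S23 (1).
Amide-side-chain residues here: Q22 (1).
The two groups share no amino acid, so total = 1 + 1 = 2.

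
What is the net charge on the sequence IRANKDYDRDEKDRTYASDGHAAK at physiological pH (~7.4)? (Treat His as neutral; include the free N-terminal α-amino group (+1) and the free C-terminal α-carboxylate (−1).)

0

Near pH 7.4, K and R contribute +1 each, D and E contribute −1 each, and every other side chain (His included, as stated) is uncharged.
Positive (K, R): R2, K5, R9, K12, R14, K24 → +6.
Negative (D, E): D6, D8, D10, E11, D13, D19 → −6.
The N-terminus (+1) and C-terminus (−1) cancel.
Net charge = (+6) + (−6) = 0.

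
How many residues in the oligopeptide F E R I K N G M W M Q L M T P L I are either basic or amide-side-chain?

Basic: H, K, R. Amide-side-chain: N, Q.
Basic residues here: R3, K5 (2).
Amide-side-chain residues here: N6, Q11 (2).
The two groups share no amino acid, so total = 2 + 2 = 4.

4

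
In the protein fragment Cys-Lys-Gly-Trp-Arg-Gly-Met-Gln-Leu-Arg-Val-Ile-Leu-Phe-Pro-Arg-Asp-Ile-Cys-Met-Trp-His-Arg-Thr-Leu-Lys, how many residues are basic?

The basic amino acids are Lys (K), Arg (R), and His (H).
Matching residues: Lys2, Arg5, Arg10, Arg16, His22, Arg23, Lys26.

7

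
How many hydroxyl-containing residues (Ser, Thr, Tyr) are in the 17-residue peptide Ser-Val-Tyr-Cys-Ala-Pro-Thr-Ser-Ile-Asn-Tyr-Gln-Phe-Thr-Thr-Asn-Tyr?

Matching residues: Ser1, Tyr3, Thr7, Ser8, Tyr11, Thr14, Thr15, Tyr17.

8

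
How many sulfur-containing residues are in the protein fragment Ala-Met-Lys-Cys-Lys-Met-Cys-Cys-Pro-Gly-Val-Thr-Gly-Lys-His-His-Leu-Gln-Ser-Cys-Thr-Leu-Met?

7

Only Cys (C) and Met (M) have a sulfur atom in the side chain.
Matching residues: Met2, Cys4, Met6, Cys7, Cys8, Cys20, Met23.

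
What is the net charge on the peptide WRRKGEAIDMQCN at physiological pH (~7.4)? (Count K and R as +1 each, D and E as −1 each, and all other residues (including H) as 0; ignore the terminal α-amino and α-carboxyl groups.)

+1

Positive (K, R): R2, R3, K4 → +3.
Negative (D, E): E6, D9 → −2.
Net charge = (+3) + (−2) = +1.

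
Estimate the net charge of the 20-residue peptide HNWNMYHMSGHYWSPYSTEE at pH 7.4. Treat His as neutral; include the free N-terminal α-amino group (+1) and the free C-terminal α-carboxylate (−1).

The side chains ionized at physiological pH are Lys/Arg (+1) and Asp/Glu (−1); with His treated as neutral, nothing else contributes.
Positive (K, R): none → +0.
Negative (D, E): E19, E20 → −2.
The N-terminus (+1) and C-terminus (−1) cancel.
Net charge = (+0) + (−2) = −2.

-2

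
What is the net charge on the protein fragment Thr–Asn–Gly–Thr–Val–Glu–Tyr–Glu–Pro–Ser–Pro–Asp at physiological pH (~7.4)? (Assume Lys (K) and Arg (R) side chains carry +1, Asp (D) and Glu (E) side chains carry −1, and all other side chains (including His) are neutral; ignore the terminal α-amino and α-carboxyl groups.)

-3

Positive (K, R): none → +0.
Negative (D, E): Glu6, Glu8, Asp12 → −3.
Net charge = (+0) + (−3) = −3.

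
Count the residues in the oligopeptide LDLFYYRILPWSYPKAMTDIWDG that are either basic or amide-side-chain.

Basic: H, K, R. Amide-side-chain: N, Q.
Basic residues here: R7, K15 (2).
Amide-side-chain residues here: none (0).
The two groups share no amino acid, so total = 2 + 0 = 2.

2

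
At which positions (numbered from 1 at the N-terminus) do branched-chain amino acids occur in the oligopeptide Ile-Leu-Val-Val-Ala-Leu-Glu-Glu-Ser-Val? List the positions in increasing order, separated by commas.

The BCAAs are Val, Leu, and Ile — aliphatic side chains with a branch point.
Matching residues: Ile1, Leu2, Val3, Val4, Leu6, Val10.

1, 2, 3, 4, 6, 10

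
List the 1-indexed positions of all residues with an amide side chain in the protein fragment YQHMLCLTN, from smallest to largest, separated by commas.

The amide-side-chain residues are Asn (N) and Gln (Q).
Matching residues: Q2, N9.

2, 9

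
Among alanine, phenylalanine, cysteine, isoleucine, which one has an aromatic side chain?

The aromatic amino acids are Phe (F, benzyl), Trp (W, indole), and Tyr (Y, phenol).
Of the listed options, only phenylalanine belongs to this group.

phenylalanine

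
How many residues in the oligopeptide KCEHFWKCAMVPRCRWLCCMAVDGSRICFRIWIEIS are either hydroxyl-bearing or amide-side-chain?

2

Hydroxyl-bearing: S, T, Y. Amide-side-chain: N, Q.
Hydroxyl-bearing residues here: S25, S36 (2).
Amide-side-chain residues here: none (0).
The two groups share no amino acid, so total = 2 + 0 = 2.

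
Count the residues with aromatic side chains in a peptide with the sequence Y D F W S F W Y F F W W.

10

F, W, and Y each carry an aromatic ring on the side chain.
Matching residues: Y1, F3, W4, F6, W7, Y8, F9, F10, W11, W12.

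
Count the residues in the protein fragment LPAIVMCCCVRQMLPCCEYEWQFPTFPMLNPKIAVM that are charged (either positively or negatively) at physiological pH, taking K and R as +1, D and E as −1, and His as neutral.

Charged side chains at pH ~7.4: K, R (positive); D, E (negative).
Matching residues: R11, E18, E20, K32.

4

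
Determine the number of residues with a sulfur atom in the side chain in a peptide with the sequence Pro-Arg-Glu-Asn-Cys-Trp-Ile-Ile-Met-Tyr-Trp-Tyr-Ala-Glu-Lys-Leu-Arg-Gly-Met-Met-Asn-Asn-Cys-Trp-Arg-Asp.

The sulfur-bearing residues are cysteine (–SH) and methionine (–S–CH₃).
Matching residues: Cys5, Met9, Met19, Met20, Cys23.

5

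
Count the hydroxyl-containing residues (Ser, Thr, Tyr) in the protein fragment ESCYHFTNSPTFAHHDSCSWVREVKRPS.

8

Matching residues: S2, Y4, T7, S9, T11, S17, S19, S28.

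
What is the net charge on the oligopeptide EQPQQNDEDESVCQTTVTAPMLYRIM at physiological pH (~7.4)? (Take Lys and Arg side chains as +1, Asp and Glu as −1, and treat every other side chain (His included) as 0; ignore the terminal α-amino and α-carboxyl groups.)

Positive (K, R): R24 → +1.
Negative (D, E): E1, D7, E8, D9, E10 → −5.
Net charge = (+1) + (−5) = −4.

-4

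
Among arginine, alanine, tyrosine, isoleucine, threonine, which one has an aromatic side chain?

Phenylalanine (F), tryptophan (W), and tyrosine (Y) have aromatic ring side chains.
Of the listed options, only tyrosine belongs to this group.

tyrosine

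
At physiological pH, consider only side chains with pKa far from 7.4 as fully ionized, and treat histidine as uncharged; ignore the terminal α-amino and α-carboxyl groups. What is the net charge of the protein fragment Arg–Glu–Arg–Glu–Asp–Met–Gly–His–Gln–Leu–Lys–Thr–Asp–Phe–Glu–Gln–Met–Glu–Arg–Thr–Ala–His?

-2

The side chains ionized at physiological pH are Lys/Arg (+1) and Asp/Glu (−1); with His treated as neutral, nothing else contributes.
Positive (K, R): Arg1, Arg3, Lys11, Arg19 → +4.
Negative (D, E): Glu2, Glu4, Asp5, Asp13, Glu15, Glu18 → −6.
Net charge = (+4) + (−6) = −2.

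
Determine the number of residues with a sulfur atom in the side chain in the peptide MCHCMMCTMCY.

The sulfur-bearing residues are cysteine (–SH) and methionine (–S–CH₃).
Matching residues: M1, C2, C4, M5, M6, C7, M9, C10.

8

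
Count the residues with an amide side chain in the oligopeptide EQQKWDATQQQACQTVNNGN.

9

The amide-side-chain residues are Asn (N) and Gln (Q).
Matching residues: Q2, Q3, Q9, Q10, Q11, Q14, N17, N18, N20.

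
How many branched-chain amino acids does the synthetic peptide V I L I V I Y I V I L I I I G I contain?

14

The BCAAs are Val, Leu, and Ile — aliphatic side chains with a branch point.
Matching residues: V1, I2, L3, I4, V5, I6, I8, V9, I10, L11, I12, I13, I14, I16.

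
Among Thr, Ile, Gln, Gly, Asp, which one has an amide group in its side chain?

Only N (asparagine) and Q (glutamine) carry a side-chain carboxamide.
Of the listed options, only Gln belongs to this group.

Gln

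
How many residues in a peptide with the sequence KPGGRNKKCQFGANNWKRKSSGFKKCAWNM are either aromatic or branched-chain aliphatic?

4

Aromatic: F, W, Y. Branched-chain aliphatic: I, L, V.
Aromatic residues here: F11, W16, F23, W28 (4).
Branched-chain aliphatic residues here: none (0).
The two groups share no amino acid, so total = 4 + 0 = 4.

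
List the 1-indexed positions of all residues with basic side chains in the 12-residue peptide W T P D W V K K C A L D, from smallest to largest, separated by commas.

The basic amino acids are Lys (K), Arg (R), and His (H).
Matching residues: K7, K8.

7, 8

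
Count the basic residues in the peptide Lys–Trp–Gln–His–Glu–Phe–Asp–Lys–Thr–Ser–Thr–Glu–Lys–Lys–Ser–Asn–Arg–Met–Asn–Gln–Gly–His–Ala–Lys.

Lysine (K), arginine (R), and histidine (H) have basic, nitrogen-containing side chains.
Matching residues: Lys1, His4, Lys8, Lys13, Lys14, Arg17, His22, Lys24.

8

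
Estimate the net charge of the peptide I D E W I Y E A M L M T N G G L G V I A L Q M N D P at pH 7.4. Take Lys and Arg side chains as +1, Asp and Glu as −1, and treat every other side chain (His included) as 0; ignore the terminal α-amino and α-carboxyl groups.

Positive (K, R): none → +0.
Negative (D, E): D2, E3, E7, D25 → −4.
Net charge = (+0) + (−4) = −4.

-4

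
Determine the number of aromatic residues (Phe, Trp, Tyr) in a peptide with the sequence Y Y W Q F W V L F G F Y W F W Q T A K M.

Matching residues: Y1, Y2, W3, F5, W6, F9, F11, Y12, W13, F14, W15.

11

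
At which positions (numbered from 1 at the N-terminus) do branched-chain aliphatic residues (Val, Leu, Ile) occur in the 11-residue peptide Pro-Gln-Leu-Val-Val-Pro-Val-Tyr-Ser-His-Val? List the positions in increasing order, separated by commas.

Matching residues: Leu3, Val4, Val5, Val7, Val11.

3, 4, 5, 7, 11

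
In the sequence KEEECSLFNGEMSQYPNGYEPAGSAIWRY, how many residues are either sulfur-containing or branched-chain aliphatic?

4

Sulfur-containing: C, M. Branched-chain aliphatic: I, L, V.
Sulfur-containing residues here: C5, M12 (2).
Branched-chain aliphatic residues here: L7, I26 (2).
The two groups share no amino acid, so total = 2 + 2 = 4.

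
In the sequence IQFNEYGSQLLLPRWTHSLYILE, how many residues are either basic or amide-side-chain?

5

Basic: H, K, R. Amide-side-chain: N, Q.
Basic residues here: R14, H17 (2).
Amide-side-chain residues here: Q2, N4, Q9 (3).
The two groups share no amino acid, so total = 2 + 3 = 5.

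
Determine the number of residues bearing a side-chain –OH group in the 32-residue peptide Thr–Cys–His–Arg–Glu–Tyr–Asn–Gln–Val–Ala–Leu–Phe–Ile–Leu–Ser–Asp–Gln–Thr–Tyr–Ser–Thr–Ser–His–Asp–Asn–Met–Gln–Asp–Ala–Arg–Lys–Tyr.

9

S, T, and Y are the three residues with a side-chain hydroxyl.
Matching residues: Thr1, Tyr6, Ser15, Thr18, Tyr19, Ser20, Thr21, Ser22, Tyr32.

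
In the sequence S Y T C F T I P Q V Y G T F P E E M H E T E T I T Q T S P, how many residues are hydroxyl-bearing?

Serine (S), threonine (T), and tyrosine (Y) each carry a hydroxyl group on the side chain.
Matching residues: S1, Y2, T3, T6, Y11, T13, T21, T23, T25, T27, S28.

11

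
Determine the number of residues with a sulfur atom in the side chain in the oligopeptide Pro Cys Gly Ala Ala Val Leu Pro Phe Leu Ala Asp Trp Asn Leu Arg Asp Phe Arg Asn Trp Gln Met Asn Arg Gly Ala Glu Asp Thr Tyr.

2

The sulfur-bearing residues are cysteine (–SH) and methionine (–S–CH₃).
Matching residues: Cys2, Met23.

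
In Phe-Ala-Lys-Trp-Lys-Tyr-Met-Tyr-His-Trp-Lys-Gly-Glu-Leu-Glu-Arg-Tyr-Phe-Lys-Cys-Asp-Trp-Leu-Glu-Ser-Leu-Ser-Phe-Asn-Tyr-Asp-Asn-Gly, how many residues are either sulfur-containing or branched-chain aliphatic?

Sulfur-containing: C, M. Branched-chain aliphatic: I, L, V.
Sulfur-containing residues here: Met7, Cys20 (2).
Branched-chain aliphatic residues here: Leu14, Leu23, Leu26 (3).
The two groups share no amino acid, so total = 2 + 3 = 5.

5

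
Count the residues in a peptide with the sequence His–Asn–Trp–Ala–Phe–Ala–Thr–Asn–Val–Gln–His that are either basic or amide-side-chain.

5

Basic: H, K, R. Amide-side-chain: N, Q.
Basic residues here: His1, His11 (2).
Amide-side-chain residues here: Asn2, Asn8, Gln10 (3).
The two groups share no amino acid, so total = 2 + 3 = 5.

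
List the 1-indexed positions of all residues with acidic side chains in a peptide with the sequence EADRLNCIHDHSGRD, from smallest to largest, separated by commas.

Aspartate (D) and glutamate (E) have carboxylic-acid side chains and are the acidic amino acids.
Matching residues: E1, D3, D10, D15.

1, 3, 10, 15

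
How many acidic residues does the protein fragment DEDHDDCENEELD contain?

The acidic residues are Asp (D) and Glu (E), whose side chains end in a carboxylate group.
Matching residues: D1, E2, D3, D5, D6, E8, E10, E11, D13.

9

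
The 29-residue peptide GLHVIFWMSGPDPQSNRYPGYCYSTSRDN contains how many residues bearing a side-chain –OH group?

The –OH-bearing residues are Ser, Thr (aliphatic alcohols), and Tyr (phenol).
Matching residues: S9, S15, Y18, Y21, Y23, S24, T25, S26.

8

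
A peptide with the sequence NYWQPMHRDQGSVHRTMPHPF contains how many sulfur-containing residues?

Cysteine (C, thiol) and methionine (M, thioether) are the two sulfur-containing amino acids.
Matching residues: M6, M17.

2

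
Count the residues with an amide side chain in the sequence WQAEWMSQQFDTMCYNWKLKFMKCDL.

Only N (asparagine) and Q (glutamine) carry a side-chain carboxamide.
Matching residues: Q2, Q8, Q9, N16.

4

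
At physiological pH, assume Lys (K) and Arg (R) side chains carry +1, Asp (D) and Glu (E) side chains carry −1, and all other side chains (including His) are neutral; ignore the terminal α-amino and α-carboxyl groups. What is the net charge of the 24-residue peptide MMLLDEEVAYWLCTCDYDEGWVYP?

Positive (K, R): none → +0.
Negative (D, E): D5, E6, E7, D16, D18, E19 → −6.
Net charge = (+0) + (−6) = −6.

-6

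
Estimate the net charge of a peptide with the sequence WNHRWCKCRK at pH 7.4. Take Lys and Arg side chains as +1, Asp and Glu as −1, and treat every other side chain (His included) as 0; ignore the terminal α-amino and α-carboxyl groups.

Positive (K, R): R4, K7, R9, K10 → +4.
Negative (D, E): none → −0.
Net charge = (+4) + (−0) = +4.

+4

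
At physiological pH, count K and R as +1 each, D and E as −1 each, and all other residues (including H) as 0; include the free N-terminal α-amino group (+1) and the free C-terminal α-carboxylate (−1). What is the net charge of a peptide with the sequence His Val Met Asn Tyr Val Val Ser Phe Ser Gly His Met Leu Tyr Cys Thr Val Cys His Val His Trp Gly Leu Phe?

0

Positive (K, R): none → +0.
Negative (D, E): none → −0.
The N-terminus (+1) and C-terminus (−1) cancel.
Net charge = (+0) + (−0) = 0.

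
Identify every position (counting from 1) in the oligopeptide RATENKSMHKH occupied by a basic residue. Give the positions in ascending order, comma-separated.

1, 6, 9, 10, 11

Matching residues: R1, K6, H9, K10, H11.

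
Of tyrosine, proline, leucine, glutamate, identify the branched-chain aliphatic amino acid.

The BCAAs are Val, Leu, and Ile — aliphatic side chains with a branch point.
Of the listed options, only leucine belongs to this group.

leucine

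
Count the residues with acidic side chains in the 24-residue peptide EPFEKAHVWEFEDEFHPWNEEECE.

10

Aspartate (D) and glutamate (E) have carboxylic-acid side chains and are the acidic amino acids.
Matching residues: E1, E4, E10, E12, D13, E14, E20, E21, E22, E24.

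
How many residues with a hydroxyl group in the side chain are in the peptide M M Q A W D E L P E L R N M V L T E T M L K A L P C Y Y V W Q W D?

4

S, T, and Y are the three residues with a side-chain hydroxyl.
Matching residues: T17, T19, Y27, Y28.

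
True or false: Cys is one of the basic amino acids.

False

The basic amino acids are Lys (K), Arg (R), and His (H).
Cysteine is not in this group.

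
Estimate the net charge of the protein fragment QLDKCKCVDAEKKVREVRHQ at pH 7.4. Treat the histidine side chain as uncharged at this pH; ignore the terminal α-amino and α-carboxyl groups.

The side chains ionized at physiological pH are Lys/Arg (+1) and Asp/Glu (−1); with His treated as neutral, nothing else contributes.
Positive (K, R): K4, K6, K12, K13, R15, R18 → +6.
Negative (D, E): D3, D9, E11, E16 → −4.
Net charge = (+6) + (−4) = +2.

+2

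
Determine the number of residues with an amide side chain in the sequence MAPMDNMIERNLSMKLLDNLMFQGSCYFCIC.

Only N (asparagine) and Q (glutamine) carry a side-chain carboxamide.
Matching residues: N6, N11, N19, Q23.

4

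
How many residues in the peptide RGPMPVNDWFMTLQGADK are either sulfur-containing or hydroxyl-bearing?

Sulfur-containing: C, M. Hydroxyl-bearing: S, T, Y.
Sulfur-containing residues here: M4, M11 (2).
Hydroxyl-bearing residues here: T12 (1).
The two groups share no amino acid, so total = 2 + 1 = 3.

3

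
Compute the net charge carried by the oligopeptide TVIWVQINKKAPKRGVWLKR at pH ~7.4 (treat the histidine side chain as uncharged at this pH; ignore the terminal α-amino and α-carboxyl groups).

+6

At pH ~7.4 the Lys and Arg side chains are protonated (+1), the Asp and Glu side chains are deprotonated (−1), and with His taken as neutral all other side chains carry no charge.
Positive (K, R): K9, K10, K13, R14, K19, R20 → +6.
Negative (D, E): none → −0.
Net charge = (+6) + (−0) = +6.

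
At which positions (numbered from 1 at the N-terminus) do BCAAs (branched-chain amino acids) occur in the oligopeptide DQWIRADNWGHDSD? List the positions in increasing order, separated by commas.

4

The BCAAs are Val, Leu, and Ile — aliphatic side chains with a branch point.
Matching residues: I4.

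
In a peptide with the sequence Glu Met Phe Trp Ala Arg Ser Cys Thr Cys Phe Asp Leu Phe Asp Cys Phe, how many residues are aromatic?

5

F, W, and Y each carry an aromatic ring on the side chain.
Matching residues: Phe3, Trp4, Phe11, Phe14, Phe17.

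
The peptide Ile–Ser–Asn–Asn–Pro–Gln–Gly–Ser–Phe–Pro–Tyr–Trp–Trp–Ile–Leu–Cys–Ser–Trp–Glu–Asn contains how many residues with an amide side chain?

4

Asparagine (N) and glutamine (Q) have uncharged amide side chains.
Matching residues: Asn3, Asn4, Gln6, Asn20.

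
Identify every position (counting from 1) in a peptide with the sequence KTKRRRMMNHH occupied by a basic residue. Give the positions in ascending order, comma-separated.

The basic amino acids are Lys (K), Arg (R), and His (H).
Matching residues: K1, K3, R4, R5, R6, H10, H11.

1, 3, 4, 5, 6, 10, 11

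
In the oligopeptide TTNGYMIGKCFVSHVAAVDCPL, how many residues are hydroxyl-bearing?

4

The –OH-bearing residues are Ser, Thr (aliphatic alcohols), and Tyr (phenol).
Matching residues: T1, T2, Y5, S13.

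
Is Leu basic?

K, R, and H are the three residues with basic side chains (ε-amine, guanidinium, and imidazole respectively).
Leucine is not in this group.

No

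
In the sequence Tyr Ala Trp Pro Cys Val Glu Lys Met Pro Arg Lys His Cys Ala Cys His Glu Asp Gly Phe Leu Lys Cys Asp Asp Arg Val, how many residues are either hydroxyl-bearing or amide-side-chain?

Hydroxyl-bearing: S, T, Y. Amide-side-chain: N, Q.
Hydroxyl-bearing residues here: Tyr1 (1).
Amide-side-chain residues here: none (0).
The two groups share no amino acid, so total = 1 + 0 = 1.

1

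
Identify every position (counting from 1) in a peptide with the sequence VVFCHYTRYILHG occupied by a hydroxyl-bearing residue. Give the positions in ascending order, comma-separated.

The –OH-bearing residues are Ser, Thr (aliphatic alcohols), and Tyr (phenol).
Matching residues: Y6, T7, Y9.

6, 7, 9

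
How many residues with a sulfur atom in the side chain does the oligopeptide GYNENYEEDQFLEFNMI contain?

1

Only Cys (C) and Met (M) have a sulfur atom in the side chain.
Matching residues: M16.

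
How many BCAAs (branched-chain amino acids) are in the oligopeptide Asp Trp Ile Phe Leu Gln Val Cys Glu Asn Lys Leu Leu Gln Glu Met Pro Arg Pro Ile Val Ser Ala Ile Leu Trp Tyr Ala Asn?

Valine (V), leucine (L), and isoleucine (I) are the branched-chain amino acids.
Matching residues: Ile3, Leu5, Val7, Leu12, Leu13, Ile20, Val21, Ile24, Leu25.

9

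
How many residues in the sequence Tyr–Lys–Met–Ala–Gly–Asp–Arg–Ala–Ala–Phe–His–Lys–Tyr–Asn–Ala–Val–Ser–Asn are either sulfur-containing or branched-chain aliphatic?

Sulfur-containing: C, M. Branched-chain aliphatic: I, L, V.
Sulfur-containing residues here: Met3 (1).
Branched-chain aliphatic residues here: Val16 (1).
The two groups share no amino acid, so total = 1 + 1 = 2.

2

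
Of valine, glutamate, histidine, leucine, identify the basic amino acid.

K, R, and H are the three residues with basic side chains (ε-amine, guanidinium, and imidazole respectively).
Of the listed options, only histidine belongs to this group.

histidine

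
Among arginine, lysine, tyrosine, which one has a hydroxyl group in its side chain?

tyrosine

The –OH-bearing residues are Ser, Thr (aliphatic alcohols), and Tyr (phenol).
Of the listed options, only tyrosine belongs to this group.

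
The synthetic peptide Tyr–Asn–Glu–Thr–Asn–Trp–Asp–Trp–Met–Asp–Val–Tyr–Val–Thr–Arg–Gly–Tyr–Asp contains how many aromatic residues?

5

The aromatic amino acids are Phe (F, benzyl), Trp (W, indole), and Tyr (Y, phenol).
Matching residues: Tyr1, Trp6, Trp8, Tyr12, Tyr17.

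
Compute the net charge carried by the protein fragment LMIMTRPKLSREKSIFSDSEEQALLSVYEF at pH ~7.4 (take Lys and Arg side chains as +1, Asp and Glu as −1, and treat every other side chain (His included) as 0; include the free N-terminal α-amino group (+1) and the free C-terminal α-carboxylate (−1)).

Positive (K, R): R6, K8, R11, K13 → +4.
Negative (D, E): E12, D18, E20, E21, E29 → −5.
The N-terminus (+1) and C-terminus (−1) cancel.
Net charge = (+4) + (−5) = −1.

-1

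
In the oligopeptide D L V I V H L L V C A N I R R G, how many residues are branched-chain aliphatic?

The BCAAs are Val, Leu, and Ile — aliphatic side chains with a branch point.
Matching residues: L2, V3, I4, V5, L7, L8, V9, I13.

8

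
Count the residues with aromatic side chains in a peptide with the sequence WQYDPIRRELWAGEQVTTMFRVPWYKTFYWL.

The aromatic amino acids are Phe (F, benzyl), Trp (W, indole), and Tyr (Y, phenol).
Matching residues: W1, Y3, W11, F20, W24, Y25, F28, Y29, W30.

9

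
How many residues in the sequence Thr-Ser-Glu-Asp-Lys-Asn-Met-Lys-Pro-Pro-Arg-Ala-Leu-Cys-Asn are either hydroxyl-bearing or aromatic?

2

Hydroxyl-bearing: S, T, Y. Aromatic: F, W, Y.
Hydroxyl-bearing residues here: Thr1, Ser2 (2).
Aromatic residues here: none (0).
(Y belongs to both groups, but none appear in this sequence.) Total = 2 + 0 = 2.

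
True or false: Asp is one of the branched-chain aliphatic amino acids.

False

The BCAAs are Val, Leu, and Ile — aliphatic side chains with a branch point.
Aspartate is not in this group.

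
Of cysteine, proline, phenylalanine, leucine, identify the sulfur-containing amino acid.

cysteine

The sulfur-bearing residues are cysteine (–SH) and methionine (–S–CH₃).
Of the listed options, only cysteine belongs to this group.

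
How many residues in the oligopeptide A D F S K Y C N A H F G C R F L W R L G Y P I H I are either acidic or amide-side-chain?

2

Acidic: D, E. Amide-side-chain: N, Q.
Acidic residues here: D2 (1).
Amide-side-chain residues here: N8 (1).
The two groups share no amino acid, so total = 1 + 1 = 2.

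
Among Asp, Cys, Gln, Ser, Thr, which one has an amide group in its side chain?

Only N (asparagine) and Q (glutamine) carry a side-chain carboxamide.
Of the listed options, only Gln belongs to this group.

Gln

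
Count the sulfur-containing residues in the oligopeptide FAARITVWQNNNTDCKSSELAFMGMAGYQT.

Only Cys (C) and Met (M) have a sulfur atom in the side chain.
Matching residues: C15, M23, M25.

3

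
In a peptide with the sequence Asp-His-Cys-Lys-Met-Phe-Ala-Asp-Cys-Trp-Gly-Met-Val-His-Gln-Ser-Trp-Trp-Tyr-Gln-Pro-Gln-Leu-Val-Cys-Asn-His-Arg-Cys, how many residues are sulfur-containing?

6

Cysteine (C, thiol) and methionine (M, thioether) are the two sulfur-containing amino acids.
Matching residues: Cys3, Met5, Cys9, Met12, Cys25, Cys29.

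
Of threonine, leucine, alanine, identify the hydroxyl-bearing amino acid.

S, T, and Y are the three residues with a side-chain hydroxyl.
Of the listed options, only threonine belongs to this group.

threonine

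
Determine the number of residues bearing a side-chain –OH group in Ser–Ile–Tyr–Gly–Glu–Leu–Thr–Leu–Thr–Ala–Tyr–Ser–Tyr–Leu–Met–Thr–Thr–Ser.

S, T, and Y are the three residues with a side-chain hydroxyl.
Matching residues: Ser1, Tyr3, Thr7, Thr9, Tyr11, Ser12, Tyr13, Thr16, Thr17, Ser18.

10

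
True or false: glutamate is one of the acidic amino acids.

True

Only D (aspartate) and E (glutamate) carry a side-chain carboxylic acid.
Glutamate is in this group.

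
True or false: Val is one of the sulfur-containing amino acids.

False

Only Cys (C) and Met (M) have a sulfur atom in the side chain.
Valine is not in this group.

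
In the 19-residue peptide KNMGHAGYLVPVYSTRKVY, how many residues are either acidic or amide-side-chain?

Acidic: D, E. Amide-side-chain: N, Q.
Acidic residues here: none (0).
Amide-side-chain residues here: N2 (1).
The two groups share no amino acid, so total = 0 + 1 = 1.

1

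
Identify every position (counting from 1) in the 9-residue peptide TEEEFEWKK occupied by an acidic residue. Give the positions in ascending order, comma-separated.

Aspartate (D) and glutamate (E) have carboxylic-acid side chains and are the acidic amino acids.
Matching residues: E2, E3, E4, E6.

2, 3, 4, 6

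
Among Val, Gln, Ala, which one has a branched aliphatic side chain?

Val

Valine (V), leucine (L), and isoleucine (I) are the branched-chain amino acids.
Of the listed options, only Val belongs to this group.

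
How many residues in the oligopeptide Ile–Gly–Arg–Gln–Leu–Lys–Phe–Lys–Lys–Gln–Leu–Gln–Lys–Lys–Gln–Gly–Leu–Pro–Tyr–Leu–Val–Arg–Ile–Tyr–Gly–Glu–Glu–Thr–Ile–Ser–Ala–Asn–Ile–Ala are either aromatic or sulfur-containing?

3

Aromatic: F, W, Y. Sulfur-containing: C, M.
Aromatic residues here: Phe7, Tyr19, Tyr24 (3).
Sulfur-containing residues here: none (0).
The two groups share no amino acid, so total = 3 + 0 = 3.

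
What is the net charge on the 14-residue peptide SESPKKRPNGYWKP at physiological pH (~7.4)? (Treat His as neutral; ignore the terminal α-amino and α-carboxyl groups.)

+3

Near pH 7.4, K and R contribute +1 each, D and E contribute −1 each, and every other side chain (His included, as stated) is uncharged.
Positive (K, R): K5, K6, R7, K13 → +4.
Negative (D, E): E2 → −1.
Net charge = (+4) + (−1) = +3.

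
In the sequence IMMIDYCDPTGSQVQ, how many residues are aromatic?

1

F, W, and Y each carry an aromatic ring on the side chain.
Matching residues: Y6.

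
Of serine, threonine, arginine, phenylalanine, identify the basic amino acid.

Lysine (K), arginine (R), and histidine (H) have basic, nitrogen-containing side chains.
Of the listed options, only arginine belongs to this group.

arginine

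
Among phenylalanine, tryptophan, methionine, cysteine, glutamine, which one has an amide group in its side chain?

Asparagine (N) and glutamine (Q) have uncharged amide side chains.
Of the listed options, only glutamine belongs to this group.

glutamine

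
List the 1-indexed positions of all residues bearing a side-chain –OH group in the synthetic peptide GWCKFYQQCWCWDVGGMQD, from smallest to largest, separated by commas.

Serine (S), threonine (T), and tyrosine (Y) each carry a hydroxyl group on the side chain.
Matching residues: Y6.

6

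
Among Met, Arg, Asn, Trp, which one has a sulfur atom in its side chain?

Met

Cysteine (C, thiol) and methionine (M, thioether) are the two sulfur-containing amino acids.
Of the listed options, only Met belongs to this group.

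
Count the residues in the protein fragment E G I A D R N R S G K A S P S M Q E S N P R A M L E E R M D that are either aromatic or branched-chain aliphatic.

2

Aromatic: F, W, Y. Branched-chain aliphatic: I, L, V.
Aromatic residues here: none (0).
Branched-chain aliphatic residues here: I3, L25 (2).
The two groups share no amino acid, so total = 0 + 2 = 2.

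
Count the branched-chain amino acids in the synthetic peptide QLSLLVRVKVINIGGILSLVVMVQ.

The BCAAs are Val, Leu, and Ile — aliphatic side chains with a branch point.
Matching residues: L2, L4, L5, V6, V8, V10, I11, I13, I16, L17, L19, V20, V21, V23.

14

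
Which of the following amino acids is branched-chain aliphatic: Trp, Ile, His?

Ile

Valine (V), leucine (L), and isoleucine (I) are the branched-chain amino acids.
Of the listed options, only Ile belongs to this group.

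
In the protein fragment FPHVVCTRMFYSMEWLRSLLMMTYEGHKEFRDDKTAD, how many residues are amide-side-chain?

Only N (asparagine) and Q (glutamine) carry a side-chain carboxamide.
None of the 37 residues belong to this group.

0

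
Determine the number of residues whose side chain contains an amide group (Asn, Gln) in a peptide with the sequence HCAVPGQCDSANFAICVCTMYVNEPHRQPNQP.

6

Matching residues: Q7, N12, N23, Q28, N30, Q31.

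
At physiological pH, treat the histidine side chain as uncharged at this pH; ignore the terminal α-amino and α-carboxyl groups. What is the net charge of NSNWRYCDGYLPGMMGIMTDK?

Near pH 7.4, K and R contribute +1 each, D and E contribute −1 each, and every other side chain (His included, as stated) is uncharged.
Positive (K, R): R5, K21 → +2.
Negative (D, E): D8, D20 → −2.
Net charge = (+2) + (−2) = 0.

0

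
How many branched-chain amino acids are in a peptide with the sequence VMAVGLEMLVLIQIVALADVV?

The BCAAs are Val, Leu, and Ile — aliphatic side chains with a branch point.
Matching residues: V1, V4, L6, L9, V10, L11, I12, I14, V15, L17, V20, V21.

12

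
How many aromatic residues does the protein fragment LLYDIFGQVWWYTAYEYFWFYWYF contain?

14

The aromatic amino acids are Phe (F, benzyl), Trp (W, indole), and Tyr (Y, phenol).
Matching residues: Y3, F6, W10, W11, Y12, Y15, Y17, F18, W19, F20, Y21, W22, Y23, F24.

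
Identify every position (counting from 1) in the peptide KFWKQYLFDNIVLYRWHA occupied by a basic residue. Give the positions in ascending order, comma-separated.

1, 4, 15, 17

K, R, and H are the three residues with basic side chains (ε-amine, guanidinium, and imidazole respectively).
Matching residues: K1, K4, R15, H17.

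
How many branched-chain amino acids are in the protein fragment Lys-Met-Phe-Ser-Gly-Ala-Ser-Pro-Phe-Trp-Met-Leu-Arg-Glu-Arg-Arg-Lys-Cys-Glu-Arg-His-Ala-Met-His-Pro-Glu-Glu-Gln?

V, L, and I make up the branched-chain aliphatic group.
Matching residues: Leu12.

1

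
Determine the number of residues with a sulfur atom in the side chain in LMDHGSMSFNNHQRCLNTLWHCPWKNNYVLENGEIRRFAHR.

4

Only Cys (C) and Met (M) have a sulfur atom in the side chain.
Matching residues: M2, M7, C15, C22.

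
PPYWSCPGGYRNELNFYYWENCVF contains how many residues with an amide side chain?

3

Asparagine (N) and glutamine (Q) have uncharged amide side chains.
Matching residues: N12, N15, N21.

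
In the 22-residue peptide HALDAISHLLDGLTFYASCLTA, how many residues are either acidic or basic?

4

Acidic: D, E. Basic: H, K, R.
Acidic residues here: D4, D11 (2).
Basic residues here: H1, H8 (2).
The two groups share no amino acid, so total = 2 + 2 = 4.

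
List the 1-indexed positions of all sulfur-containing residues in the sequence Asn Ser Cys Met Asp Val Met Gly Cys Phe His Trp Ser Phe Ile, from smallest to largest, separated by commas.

3, 4, 7, 9

Only Cys (C) and Met (M) have a sulfur atom in the side chain.
Matching residues: Cys3, Met4, Met7, Cys9.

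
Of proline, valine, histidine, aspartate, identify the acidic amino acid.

The acidic residues are Asp (D) and Glu (E), whose side chains end in a carboxylate group.
Of the listed options, only aspartate belongs to this group.

aspartate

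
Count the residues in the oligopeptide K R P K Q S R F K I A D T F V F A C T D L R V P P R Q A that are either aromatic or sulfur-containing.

Aromatic: F, W, Y. Sulfur-containing: C, M.
Aromatic residues here: F8, F14, F16 (3).
Sulfur-containing residues here: C18 (1).
The two groups share no amino acid, so total = 3 + 1 = 4.

4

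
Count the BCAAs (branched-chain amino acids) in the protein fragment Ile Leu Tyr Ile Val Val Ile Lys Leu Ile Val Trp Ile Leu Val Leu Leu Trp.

The BCAAs are Val, Leu, and Ile — aliphatic side chains with a branch point.
Matching residues: Ile1, Leu2, Ile4, Val5, Val6, Ile7, Leu9, Ile10, Val11, Ile13, Leu14, Val15, Leu16, Leu17.

14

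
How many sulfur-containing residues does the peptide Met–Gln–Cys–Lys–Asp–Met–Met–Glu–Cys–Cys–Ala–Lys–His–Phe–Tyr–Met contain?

Only Cys (C) and Met (M) have a sulfur atom in the side chain.
Matching residues: Met1, Cys3, Met6, Met7, Cys9, Cys10, Met16.

7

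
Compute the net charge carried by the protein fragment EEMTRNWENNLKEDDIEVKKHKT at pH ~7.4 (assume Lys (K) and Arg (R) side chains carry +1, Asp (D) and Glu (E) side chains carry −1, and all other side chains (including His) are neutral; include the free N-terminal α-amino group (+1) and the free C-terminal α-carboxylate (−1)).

-2

Positive (K, R): R5, K12, K19, K20, K22 → +5.
Negative (D, E): E1, E2, E8, E13, D14, D15, E17 → −7.
The N-terminus (+1) and C-terminus (−1) cancel.
Net charge = (+5) + (−7) = −2.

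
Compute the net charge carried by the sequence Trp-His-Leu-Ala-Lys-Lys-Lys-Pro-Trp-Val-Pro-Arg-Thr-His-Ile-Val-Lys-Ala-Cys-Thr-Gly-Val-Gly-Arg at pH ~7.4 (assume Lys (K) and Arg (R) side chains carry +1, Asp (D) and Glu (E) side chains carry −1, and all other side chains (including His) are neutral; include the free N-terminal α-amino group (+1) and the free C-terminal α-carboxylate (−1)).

+6

Positive (K, R): Lys5, Lys6, Lys7, Arg12, Lys17, Arg24 → +6.
Negative (D, E): none → −0.
The N-terminus (+1) and C-terminus (−1) cancel.
Net charge = (+6) + (−0) = +6.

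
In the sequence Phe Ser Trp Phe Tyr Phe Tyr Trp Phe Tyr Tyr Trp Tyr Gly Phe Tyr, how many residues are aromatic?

Phenylalanine (F), tryptophan (W), and tyrosine (Y) have aromatic ring side chains.
Matching residues: Phe1, Trp3, Phe4, Tyr5, Phe6, Tyr7, Trp8, Phe9, Tyr10, Tyr11, Trp12, Tyr13, Phe15, Tyr16.

14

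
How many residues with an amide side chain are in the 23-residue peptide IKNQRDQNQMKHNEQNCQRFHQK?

10

Asparagine (N) and glutamine (Q) have uncharged amide side chains.
Matching residues: N3, Q4, Q7, N8, Q9, N13, Q15, N16, Q18, Q22.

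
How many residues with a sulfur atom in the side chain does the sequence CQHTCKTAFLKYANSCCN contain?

Cysteine (C, thiol) and methionine (M, thioether) are the two sulfur-containing amino acids.
Matching residues: C1, C5, C16, C17.

4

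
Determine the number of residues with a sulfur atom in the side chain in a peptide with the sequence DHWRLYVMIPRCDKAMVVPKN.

3

The sulfur-bearing residues are cysteine (–SH) and methionine (–S–CH₃).
Matching residues: M8, C12, M16.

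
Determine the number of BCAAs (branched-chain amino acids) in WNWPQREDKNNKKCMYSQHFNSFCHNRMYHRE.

Valine (V), leucine (L), and isoleucine (I) are the branched-chain amino acids.
None of the 32 residues belong to this group.

0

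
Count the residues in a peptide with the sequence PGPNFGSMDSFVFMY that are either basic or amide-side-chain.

Basic: H, K, R. Amide-side-chain: N, Q.
Basic residues here: none (0).
Amide-side-chain residues here: N4 (1).
The two groups share no amino acid, so total = 0 + 1 = 1.

1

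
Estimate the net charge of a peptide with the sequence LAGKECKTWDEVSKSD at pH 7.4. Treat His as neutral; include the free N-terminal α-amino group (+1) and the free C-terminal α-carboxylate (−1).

At pH ~7.4 the Lys and Arg side chains are protonated (+1), the Asp and Glu side chains are deprotonated (−1), and with His taken as neutral all other side chains carry no charge.
Positive (K, R): K4, K7, K14 → +3.
Negative (D, E): E5, D10, E11, D16 → −4.
The N-terminus (+1) and C-terminus (−1) cancel.
Net charge = (+3) + (−4) = −1.

-1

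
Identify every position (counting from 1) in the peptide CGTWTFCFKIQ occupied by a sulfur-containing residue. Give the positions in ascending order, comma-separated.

Cysteine (C, thiol) and methionine (M, thioether) are the two sulfur-containing amino acids.
Matching residues: C1, C7.

1, 7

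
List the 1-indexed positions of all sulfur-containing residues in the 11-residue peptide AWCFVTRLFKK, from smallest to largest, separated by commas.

3

Only Cys (C) and Met (M) have a sulfur atom in the side chain.
Matching residues: C3.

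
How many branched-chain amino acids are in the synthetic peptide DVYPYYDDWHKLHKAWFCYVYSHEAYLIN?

5

Valine (V), leucine (L), and isoleucine (I) are the branched-chain amino acids.
Matching residues: V2, L12, V20, L27, I28.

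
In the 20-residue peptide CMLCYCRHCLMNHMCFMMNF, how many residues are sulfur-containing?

Cysteine (C, thiol) and methionine (M, thioether) are the two sulfur-containing amino acids.
Matching residues: C1, M2, C4, C6, C9, M11, M14, C15, M17, M18.

10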